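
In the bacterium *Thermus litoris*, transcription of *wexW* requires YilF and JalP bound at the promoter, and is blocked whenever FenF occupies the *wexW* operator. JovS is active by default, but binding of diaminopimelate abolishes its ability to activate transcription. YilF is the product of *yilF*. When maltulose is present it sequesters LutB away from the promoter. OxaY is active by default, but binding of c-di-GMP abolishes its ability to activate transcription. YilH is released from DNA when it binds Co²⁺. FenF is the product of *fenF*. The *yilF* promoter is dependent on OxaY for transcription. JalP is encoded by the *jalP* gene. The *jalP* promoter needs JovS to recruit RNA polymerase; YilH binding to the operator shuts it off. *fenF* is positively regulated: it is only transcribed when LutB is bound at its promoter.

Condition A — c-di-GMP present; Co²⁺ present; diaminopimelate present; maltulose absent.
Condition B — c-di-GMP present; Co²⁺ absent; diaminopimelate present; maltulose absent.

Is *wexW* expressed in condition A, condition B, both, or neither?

Condition A:
c-di-GMP is present, so OxaY is inactive.
Required activator OxaY is absent, so *yilF* is not transcribed.
So YilF is not produced.
Co²⁺ is present, so YilH is inactive.
Diaminopimelate is present, so JovS is inactive.
Required activator JovS is absent, so *jalP* is not transcribed.
So JalP is not produced.
Maltulose is absent, so LutB is active.
No repressor is bound and LutB is active, so *fenF* is transcribed.
So FenF is produced and active.
With repressor FenF bound, *wexW* is not transcribed.
→ *wexW* is OFF in A.
Condition B:
c-di-GMP is present, so OxaY is inactive.
Required activator OxaY is absent, so *yilF* is not transcribed.
So YilF is not produced.
Co²⁺ is absent, so YilH is active.
Diaminopimelate is present, so JovS is inactive.
With repressor YilH bound, *jalP* is not transcribed.
So JalP is not produced.
Maltulose is absent, so LutB is active.
No repressor is bound and LutB is active, so *fenF* is transcribed.
So FenF is produced and active.
With repressor FenF bound, *wexW* is not transcribed.
→ *wexW* is OFF in B.

neither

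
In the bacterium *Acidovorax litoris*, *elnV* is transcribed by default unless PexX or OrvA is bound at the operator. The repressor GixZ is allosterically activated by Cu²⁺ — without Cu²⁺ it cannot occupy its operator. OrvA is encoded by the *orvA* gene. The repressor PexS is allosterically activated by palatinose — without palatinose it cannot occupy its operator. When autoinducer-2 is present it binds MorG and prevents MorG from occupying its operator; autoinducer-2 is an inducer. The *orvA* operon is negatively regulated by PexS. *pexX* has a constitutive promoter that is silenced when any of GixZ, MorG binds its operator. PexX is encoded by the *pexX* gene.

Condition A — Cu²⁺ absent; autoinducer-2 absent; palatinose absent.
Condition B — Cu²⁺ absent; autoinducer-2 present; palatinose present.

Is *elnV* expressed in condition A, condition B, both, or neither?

neither

Condition A:
Cu²⁺ is absent, so GixZ is inactive.
Autoinducer-2 is absent, so MorG is active.
With repressor MorG bound, *pexX* is not transcribed.
So PexX is not produced.
Palatinose is absent, so PexS is inactive.
With no repressor bound, *orvA* is transcribed.
So OrvA is produced and active.
With repressor OrvA bound, *elnV* is not transcribed.
→ *elnV* is OFF in A.
Condition B:
Cu²⁺ is absent, so GixZ is inactive.
Autoinducer-2 is present, so MorG is inactive.
With no repressor bound, *pexX* is transcribed.
So PexX is produced and active.
Palatinose is present, so PexS is active.
With repressor PexS bound, *orvA* is not transcribed.
So OrvA is not produced.
With repressor PexX bound, *elnV* is not transcribed.
→ *elnV* is OFF in B.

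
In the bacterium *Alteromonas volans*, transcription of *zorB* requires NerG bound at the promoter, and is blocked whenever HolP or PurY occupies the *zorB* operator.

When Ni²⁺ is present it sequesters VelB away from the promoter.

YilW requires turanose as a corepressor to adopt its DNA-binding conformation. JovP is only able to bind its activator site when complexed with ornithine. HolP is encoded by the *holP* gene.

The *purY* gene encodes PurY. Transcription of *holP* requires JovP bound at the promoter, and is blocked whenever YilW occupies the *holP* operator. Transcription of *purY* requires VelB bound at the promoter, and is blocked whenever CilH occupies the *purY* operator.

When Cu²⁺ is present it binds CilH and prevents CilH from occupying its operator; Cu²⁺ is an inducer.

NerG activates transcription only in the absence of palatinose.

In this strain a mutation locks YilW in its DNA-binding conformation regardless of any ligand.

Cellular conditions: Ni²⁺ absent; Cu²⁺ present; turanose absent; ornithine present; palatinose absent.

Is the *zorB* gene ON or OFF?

YilW is constitutively active in this strain.
Ornithine is present, so JovP is active.
With repressor YilW bound, *holP* is not transcribed.
So HolP is not produced.
Palatinose is absent, so NerG is active.
Cu²⁺ is present, so CilH is inactive.
Ni²⁺ is absent, so VelB is active.
No repressor is bound and VelB is active, so *purY* is transcribed.
So PurY is produced and active.
With repressor PurY bound, *zorB* is not transcribed.

OFF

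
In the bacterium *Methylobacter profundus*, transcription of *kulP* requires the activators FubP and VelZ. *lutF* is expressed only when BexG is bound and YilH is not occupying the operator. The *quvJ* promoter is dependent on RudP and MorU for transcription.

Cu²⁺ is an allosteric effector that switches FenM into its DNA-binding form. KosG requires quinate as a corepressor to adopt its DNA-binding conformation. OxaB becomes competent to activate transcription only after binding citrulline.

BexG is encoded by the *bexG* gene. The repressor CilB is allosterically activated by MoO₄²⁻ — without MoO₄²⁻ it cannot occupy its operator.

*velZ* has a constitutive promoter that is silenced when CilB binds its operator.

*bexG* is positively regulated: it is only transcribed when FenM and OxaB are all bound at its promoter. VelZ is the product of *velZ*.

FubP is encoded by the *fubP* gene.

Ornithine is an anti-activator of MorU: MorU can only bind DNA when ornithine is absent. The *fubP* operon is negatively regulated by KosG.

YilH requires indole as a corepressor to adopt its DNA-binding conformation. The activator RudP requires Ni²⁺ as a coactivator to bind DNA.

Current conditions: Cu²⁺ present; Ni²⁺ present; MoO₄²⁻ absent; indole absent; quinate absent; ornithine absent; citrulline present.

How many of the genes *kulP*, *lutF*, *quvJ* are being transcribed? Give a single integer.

3

Quinate is absent, so KosG is inactive.
With no repressor bound, *fubP* is transcribed.
So FubP is produced and active.
MoO₄²⁻ is absent, so CilB is inactive.
With no repressor bound, *velZ* is transcribed.
So VelZ is produced and active.
No repressor is bound and FubP and VelZ are active, so *kulP* is transcribed.
→ *kulP* is ON.
Indole is absent, so YilH is inactive.
Cu²⁺ is present, so FenM is active.
Citrulline is present, so OxaB is active.
No repressor is bound and FenM and OxaB are active, so *bexG* is transcribed.
So BexG is produced and active.
No repressor is bound and BexG is active, so *lutF* is transcribed.
→ *lutF* is ON.
Ni²⁺ is present, so RudP is active.
Ornithine is absent, so MorU is active.
No repressor is bound and RudP and MorU are active, so *quvJ* is transcribed.
→ *quvJ* is ON.
3 of the 3 genes are transcribed.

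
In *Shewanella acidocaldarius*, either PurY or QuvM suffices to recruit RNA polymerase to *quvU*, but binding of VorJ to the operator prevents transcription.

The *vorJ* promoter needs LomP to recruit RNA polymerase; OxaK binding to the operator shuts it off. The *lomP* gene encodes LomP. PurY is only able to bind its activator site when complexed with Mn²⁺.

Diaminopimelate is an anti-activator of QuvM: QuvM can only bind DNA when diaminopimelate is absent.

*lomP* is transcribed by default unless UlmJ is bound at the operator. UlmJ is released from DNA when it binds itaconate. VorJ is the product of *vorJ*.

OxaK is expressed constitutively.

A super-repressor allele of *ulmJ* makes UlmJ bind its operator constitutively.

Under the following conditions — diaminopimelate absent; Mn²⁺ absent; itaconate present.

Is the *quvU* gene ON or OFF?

ON

Mn²⁺ is absent, so PurY is inactive.
UlmJ is constitutively active in this strain.
With repressor UlmJ bound, *lomP* is not transcribed.
So LomP is not produced.
OxaK is produced constitutively and is active.
With repressor OxaK bound, *vorJ* is not transcribed.
So VorJ is not produced.
Diaminopimelate is absent, so QuvM is active.
Activator QuvM is present, so *quvU* is transcribed.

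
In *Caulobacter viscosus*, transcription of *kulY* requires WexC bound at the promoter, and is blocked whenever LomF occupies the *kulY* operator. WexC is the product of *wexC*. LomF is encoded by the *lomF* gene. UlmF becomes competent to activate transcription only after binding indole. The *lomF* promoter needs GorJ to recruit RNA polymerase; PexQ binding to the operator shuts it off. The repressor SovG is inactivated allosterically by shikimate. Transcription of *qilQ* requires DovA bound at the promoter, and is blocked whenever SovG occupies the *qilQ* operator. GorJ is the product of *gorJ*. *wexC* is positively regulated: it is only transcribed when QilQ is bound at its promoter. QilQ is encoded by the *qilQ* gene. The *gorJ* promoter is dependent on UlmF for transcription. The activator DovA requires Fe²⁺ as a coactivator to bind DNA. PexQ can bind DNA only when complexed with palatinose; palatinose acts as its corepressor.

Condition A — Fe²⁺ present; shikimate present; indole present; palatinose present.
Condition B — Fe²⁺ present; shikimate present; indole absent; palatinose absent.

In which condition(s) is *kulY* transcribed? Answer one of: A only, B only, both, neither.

both

Condition A:
Fe²⁺ is present, so DovA is active.
Shikimate is present, so SovG is inactive.
No repressor is bound and DovA is active, so *qilQ* is transcribed.
So QilQ is produced and active.
No repressor is bound and QilQ is active, so *wexC* is transcribed.
So WexC is produced and active.
Indole is present, so UlmF is active.
No repressor is bound and UlmF is active, so *gorJ* is transcribed.
So GorJ is produced and active.
Palatinose is present, so PexQ is active.
With repressor PexQ bound, *lomF* is not transcribed.
So LomF is not produced.
No repressor is bound and WexC is active, so *kulY* is transcribed.
→ *kulY* is ON in A.
Condition B:
Fe²⁺ is present, so DovA is active.
Shikimate is present, so SovG is inactive.
No repressor is bound and DovA is active, so *qilQ* is transcribed.
So QilQ is produced and active.
No repressor is bound and QilQ is active, so *wexC* is transcribed.
So WexC is produced and active.
Indole is absent, so UlmF is inactive.
Required activator UlmF is absent, so *gorJ* is not transcribed.
So GorJ is not produced.
Palatinose is absent, so PexQ is inactive.
Required activator GorJ is absent, so *lomF* is not transcribed.
So LomF is not produced.
No repressor is bound and WexC is active, so *kulY* is transcribed.
→ *kulY* is ON in B.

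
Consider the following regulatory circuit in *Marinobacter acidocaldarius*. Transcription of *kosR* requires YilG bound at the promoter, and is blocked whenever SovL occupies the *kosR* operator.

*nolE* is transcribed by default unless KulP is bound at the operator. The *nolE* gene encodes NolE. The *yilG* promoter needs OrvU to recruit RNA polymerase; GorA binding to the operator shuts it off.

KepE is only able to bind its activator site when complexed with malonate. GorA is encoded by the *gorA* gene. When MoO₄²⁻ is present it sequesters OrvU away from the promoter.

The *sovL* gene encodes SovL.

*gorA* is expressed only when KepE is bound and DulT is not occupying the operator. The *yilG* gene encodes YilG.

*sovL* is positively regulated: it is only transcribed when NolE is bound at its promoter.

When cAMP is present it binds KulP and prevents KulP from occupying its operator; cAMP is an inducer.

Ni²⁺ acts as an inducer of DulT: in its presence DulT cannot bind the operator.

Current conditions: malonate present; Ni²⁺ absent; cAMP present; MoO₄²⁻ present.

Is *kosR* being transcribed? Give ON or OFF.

cAMP is present, so KulP is inactive.
With no repressor bound, *nolE* is transcribed.
So NolE is produced and active.
No repressor is bound and NolE is active, so *sovL* is transcribed.
So SovL is produced and active.
Malonate is present, so KepE is active.
Ni²⁺ is absent, so DulT is active.
With repressor DulT bound, *gorA* is not transcribed.
So GorA is not produced.
MoO₄²⁻ is present, so OrvU is inactive.
Required activator OrvU is absent, so *yilG* is not transcribed.
So YilG is not produced.
With repressor SovL bound, *kosR* is not transcribed.

OFF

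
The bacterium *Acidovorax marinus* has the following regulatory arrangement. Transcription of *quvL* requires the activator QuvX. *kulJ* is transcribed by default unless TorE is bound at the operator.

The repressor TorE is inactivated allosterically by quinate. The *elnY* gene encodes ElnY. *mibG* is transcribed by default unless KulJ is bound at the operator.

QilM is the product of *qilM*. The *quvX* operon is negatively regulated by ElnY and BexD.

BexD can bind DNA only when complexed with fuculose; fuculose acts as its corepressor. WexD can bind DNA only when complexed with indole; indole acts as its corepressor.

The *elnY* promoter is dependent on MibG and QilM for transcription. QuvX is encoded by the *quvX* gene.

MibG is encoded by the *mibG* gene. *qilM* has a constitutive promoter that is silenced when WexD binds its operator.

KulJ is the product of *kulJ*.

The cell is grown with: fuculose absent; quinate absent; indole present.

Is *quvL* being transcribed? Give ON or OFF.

Quinate is absent, so TorE is active.
With repressor TorE bound, *kulJ* is not transcribed.
So KulJ is not produced.
With no repressor bound, *mibG* is transcribed.
So MibG is produced and active.
Indole is present, so WexD is active.
With repressor WexD bound, *qilM* is not transcribed.
So QilM is not produced.
Required activator QilM is absent, so *elnY* is not transcribed.
So ElnY is not produced.
Fuculose is absent, so BexD is inactive.
With no repressor bound, *quvX* is transcribed.
So QuvX is produced and active.
No repressor is bound and QuvX is active, so *quvL* is transcribed.

ON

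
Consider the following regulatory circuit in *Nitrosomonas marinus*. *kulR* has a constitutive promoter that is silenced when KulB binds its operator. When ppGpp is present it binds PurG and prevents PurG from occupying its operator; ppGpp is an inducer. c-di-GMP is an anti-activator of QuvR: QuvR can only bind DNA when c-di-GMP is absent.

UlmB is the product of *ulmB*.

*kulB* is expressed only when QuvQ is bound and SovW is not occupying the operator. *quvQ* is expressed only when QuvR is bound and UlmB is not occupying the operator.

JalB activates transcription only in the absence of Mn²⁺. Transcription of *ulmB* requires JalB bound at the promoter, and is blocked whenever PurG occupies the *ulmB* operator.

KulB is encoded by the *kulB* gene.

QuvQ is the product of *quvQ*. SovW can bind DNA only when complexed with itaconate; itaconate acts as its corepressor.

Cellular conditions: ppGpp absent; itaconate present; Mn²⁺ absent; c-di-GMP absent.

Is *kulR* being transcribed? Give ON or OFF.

ON

Mn²⁺ is absent, so JalB is active.
ppGpp is absent, so PurG is active.
With repressor PurG bound, *ulmB* is not transcribed.
So UlmB is not produced.
c-di-GMP is absent, so QuvR is active.
No repressor is bound and QuvR is active, so *quvQ* is transcribed.
So QuvQ is produced and active.
Itaconate is present, so SovW is active.
With repressor SovW bound, *kulB* is not transcribed.
So KulB is not produced.
With no repressor bound, *kulR* is transcribed.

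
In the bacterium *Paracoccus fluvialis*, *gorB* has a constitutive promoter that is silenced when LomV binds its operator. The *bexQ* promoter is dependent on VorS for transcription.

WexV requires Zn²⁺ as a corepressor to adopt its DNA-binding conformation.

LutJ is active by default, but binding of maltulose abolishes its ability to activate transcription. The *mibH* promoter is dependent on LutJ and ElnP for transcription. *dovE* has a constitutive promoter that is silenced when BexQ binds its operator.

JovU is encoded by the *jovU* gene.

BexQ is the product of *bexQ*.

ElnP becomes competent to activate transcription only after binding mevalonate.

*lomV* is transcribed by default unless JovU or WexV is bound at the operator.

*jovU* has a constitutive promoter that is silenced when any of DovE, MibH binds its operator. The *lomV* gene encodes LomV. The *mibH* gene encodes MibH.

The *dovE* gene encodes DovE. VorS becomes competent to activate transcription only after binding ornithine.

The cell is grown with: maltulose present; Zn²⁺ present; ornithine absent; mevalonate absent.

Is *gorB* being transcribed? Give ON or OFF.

Ornithine is absent, so VorS is inactive.
Required activator VorS is absent, so *bexQ* is not transcribed.
So BexQ is not produced.
With no repressor bound, *dovE* is transcribed.
So DovE is produced and active.
Maltulose is present, so LutJ is inactive.
Mevalonate is absent, so ElnP is inactive.
Required activator LutJ is absent, so *mibH* is not transcribed.
So MibH is not produced.
With repressor DovE bound, *jovU* is not transcribed.
So JovU is not produced.
Zn²⁺ is present, so WexV is active.
With repressor WexV bound, *lomV* is not transcribed.
So LomV is not produced.
With no repressor bound, *gorB* is transcribed.

ON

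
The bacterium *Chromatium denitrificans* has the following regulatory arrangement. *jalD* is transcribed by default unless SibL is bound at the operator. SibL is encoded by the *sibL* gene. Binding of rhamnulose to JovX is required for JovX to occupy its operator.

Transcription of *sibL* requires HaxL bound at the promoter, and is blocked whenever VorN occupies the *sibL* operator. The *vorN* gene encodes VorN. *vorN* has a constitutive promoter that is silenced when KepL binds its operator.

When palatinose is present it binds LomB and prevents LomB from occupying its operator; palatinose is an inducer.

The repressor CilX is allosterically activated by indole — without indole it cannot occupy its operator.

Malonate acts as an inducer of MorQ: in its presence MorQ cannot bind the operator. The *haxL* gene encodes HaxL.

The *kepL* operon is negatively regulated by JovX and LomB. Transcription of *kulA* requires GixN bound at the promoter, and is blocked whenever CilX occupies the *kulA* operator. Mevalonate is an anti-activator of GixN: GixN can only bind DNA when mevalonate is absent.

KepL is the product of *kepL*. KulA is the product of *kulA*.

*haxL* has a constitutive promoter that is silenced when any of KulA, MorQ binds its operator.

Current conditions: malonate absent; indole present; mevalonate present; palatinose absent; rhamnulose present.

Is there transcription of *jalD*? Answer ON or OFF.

Mevalonate is present, so GixN is inactive.
Indole is present, so CilX is active.
With repressor CilX bound, *kulA* is not transcribed.
So KulA is not produced.
Malonate is absent, so MorQ is active.
With repressor MorQ bound, *haxL* is not transcribed.
So HaxL is not produced.
Rhamnulose is present, so JovX is active.
Palatinose is absent, so LomB is active.
With repressor JovX bound, *kepL* is not transcribed.
So KepL is not produced.
With no repressor bound, *vorN* is transcribed.
So VorN is produced and active.
With repressor VorN bound, *sibL* is not transcribed.
So SibL is not produced.
With no repressor bound, *jalD* is transcribed.

ON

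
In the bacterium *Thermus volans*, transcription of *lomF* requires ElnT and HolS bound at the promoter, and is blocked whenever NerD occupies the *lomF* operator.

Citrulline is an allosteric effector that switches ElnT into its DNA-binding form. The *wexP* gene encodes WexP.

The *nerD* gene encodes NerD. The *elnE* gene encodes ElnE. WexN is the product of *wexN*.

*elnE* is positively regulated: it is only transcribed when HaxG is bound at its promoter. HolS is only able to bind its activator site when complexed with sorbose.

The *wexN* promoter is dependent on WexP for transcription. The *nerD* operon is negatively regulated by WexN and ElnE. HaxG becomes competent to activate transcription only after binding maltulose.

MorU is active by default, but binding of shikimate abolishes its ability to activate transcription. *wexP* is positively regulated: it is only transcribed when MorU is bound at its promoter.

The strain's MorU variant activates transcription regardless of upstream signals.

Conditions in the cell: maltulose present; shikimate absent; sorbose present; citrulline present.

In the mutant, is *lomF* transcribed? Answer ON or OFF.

ON

MorU is constitutively active in this strain.
No repressor is bound and MorU is active, so *wexP* is transcribed.
So WexP is produced and active.
No repressor is bound and WexP is active, so *wexN* is transcribed.
So WexN is produced and active.
Maltulose is present, so HaxG is active.
No repressor is bound and HaxG is active, so *elnE* is transcribed.
So ElnE is produced and active.
With repressor WexN bound, *nerD* is not transcribed.
So NerD is not produced.
Citrulline is present, so ElnT is active.
Sorbose is present, so HolS is active.
No repressor is bound and ElnT and HolS are active, so *lomF* is transcribed.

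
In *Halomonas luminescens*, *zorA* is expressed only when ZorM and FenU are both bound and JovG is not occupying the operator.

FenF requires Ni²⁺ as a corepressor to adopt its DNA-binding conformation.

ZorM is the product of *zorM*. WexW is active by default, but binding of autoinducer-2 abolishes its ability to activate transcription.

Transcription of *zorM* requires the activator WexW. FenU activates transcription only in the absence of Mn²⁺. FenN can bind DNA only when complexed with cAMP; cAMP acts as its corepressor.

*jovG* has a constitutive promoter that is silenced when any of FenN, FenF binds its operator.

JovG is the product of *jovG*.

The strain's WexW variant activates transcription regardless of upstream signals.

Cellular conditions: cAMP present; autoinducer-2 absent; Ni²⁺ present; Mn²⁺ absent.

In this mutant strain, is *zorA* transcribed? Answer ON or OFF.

ON

cAMP is present, so FenN is active.
Ni²⁺ is present, so FenF is active.
With repressor FenN bound, *jovG* is not transcribed.
So JovG is not produced.
WexW is constitutively active in this strain.
No repressor is bound and WexW is active, so *zorM* is transcribed.
So ZorM is produced and active.
Mn²⁺ is absent, so FenU is active.
No repressor is bound and ZorM and FenU are active, so *zorA* is transcribed.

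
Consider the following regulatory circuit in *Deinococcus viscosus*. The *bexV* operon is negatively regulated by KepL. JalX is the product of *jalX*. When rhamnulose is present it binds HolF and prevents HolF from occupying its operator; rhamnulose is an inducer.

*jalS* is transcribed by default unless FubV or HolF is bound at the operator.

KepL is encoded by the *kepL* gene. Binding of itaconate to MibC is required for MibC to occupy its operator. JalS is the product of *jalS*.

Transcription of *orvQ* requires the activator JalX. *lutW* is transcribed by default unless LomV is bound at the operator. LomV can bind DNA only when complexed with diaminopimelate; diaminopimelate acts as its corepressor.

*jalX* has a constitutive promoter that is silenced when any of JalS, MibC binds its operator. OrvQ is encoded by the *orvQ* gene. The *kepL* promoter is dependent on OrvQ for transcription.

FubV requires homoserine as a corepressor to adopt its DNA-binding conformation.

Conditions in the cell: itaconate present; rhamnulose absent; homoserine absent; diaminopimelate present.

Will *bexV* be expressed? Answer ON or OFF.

ON

Homoserine is absent, so FubV is inactive.
Rhamnulose is absent, so HolF is active.
With repressor HolF bound, *jalS* is not transcribed.
So JalS is not produced.
Itaconate is present, so MibC is active.
With repressor MibC bound, *jalX* is not transcribed.
So JalX is not produced.
Required activator JalX is absent, so *orvQ* is not transcribed.
So OrvQ is not produced.
Required activator OrvQ is absent, so *kepL* is not transcribed.
So KepL is not produced.
With no repressor bound, *bexV* is transcribed.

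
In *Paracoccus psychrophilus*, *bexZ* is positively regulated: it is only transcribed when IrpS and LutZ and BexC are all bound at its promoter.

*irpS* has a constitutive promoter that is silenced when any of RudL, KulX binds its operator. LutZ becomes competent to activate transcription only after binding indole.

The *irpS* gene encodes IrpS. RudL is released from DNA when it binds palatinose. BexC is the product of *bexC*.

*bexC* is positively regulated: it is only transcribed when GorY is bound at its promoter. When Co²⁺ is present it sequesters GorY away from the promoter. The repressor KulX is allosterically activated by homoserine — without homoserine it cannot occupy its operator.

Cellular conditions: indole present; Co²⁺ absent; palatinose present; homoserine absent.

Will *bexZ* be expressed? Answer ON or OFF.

Palatinose is present, so RudL is inactive.
Homoserine is absent, so KulX is inactive.
With no repressor bound, *irpS* is transcribed.
So IrpS is produced and active.
Indole is present, so LutZ is active.
Co²⁺ is absent, so GorY is active.
No repressor is bound and GorY is active, so *bexC* is transcribed.
So BexC is produced and active.
No repressor is bound and IrpS and LutZ and BexC are active, so *bexZ* is transcribed.

ON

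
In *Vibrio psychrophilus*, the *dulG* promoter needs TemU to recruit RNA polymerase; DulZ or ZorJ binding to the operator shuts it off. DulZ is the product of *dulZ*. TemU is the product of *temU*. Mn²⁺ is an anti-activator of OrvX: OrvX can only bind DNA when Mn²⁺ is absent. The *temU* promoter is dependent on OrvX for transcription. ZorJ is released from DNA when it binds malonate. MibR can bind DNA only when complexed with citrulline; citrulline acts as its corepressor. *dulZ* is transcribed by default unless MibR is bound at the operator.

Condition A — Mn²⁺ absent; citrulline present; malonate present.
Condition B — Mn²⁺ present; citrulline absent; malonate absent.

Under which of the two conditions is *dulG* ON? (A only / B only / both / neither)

Condition A:
Mn²⁺ is absent, so OrvX is active.
No repressor is bound and OrvX is active, so *temU* is transcribed.
So TemU is produced and active.
Citrulline is present, so MibR is active.
With repressor MibR bound, *dulZ* is not transcribed.
So DulZ is not produced.
Malonate is present, so ZorJ is inactive.
No repressor is bound and TemU is active, so *dulG* is transcribed.
→ *dulG* is ON in A.
Condition B:
Mn²⁺ is present, so OrvX is inactive.
Required activator OrvX is absent, so *temU* is not transcribed.
So TemU is not produced.
Citrulline is absent, so MibR is inactive.
With no repressor bound, *dulZ* is transcribed.
So DulZ is produced and active.
Malonate is absent, so ZorJ is active.
With repressor DulZ bound, *dulG* is not transcribed.
→ *dulG* is OFF in B.

A only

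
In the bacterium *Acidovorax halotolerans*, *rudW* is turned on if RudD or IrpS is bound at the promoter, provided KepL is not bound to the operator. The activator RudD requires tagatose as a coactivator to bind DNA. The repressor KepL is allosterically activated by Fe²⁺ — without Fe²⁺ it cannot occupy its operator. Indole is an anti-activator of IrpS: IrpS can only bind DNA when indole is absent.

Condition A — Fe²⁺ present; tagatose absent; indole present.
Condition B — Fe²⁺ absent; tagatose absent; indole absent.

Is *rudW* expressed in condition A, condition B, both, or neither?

B only

Condition A:
Fe²⁺ is present, so KepL is active.
Tagatose is absent, so RudD is inactive.
Indole is present, so IrpS is inactive.
With repressor KepL bound, *rudW* is not transcribed.
→ *rudW* is OFF in A.
Condition B:
Fe²⁺ is absent, so KepL is inactive.
Tagatose is absent, so RudD is inactive.
Indole is absent, so IrpS is active.
Activator IrpS is present, so *rudW* is transcribed.
→ *rudW* is ON in B.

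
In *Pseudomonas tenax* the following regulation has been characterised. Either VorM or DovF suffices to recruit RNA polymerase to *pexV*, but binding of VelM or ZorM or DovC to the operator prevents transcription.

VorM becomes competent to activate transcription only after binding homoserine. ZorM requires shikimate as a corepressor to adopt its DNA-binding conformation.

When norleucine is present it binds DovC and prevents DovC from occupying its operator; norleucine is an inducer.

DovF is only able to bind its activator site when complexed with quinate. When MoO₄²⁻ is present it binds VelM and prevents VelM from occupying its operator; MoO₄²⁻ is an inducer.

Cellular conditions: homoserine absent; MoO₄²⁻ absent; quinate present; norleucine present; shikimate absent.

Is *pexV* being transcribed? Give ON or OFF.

OFF

MoO₄²⁻ is absent, so VelM is active.
Shikimate is absent, so ZorM is inactive.
Homoserine is absent, so VorM is inactive.
Quinate is present, so DovF is active.
Norleucine is present, so DovC is inactive.
With repressor VelM bound, *pexV* is not transcribed.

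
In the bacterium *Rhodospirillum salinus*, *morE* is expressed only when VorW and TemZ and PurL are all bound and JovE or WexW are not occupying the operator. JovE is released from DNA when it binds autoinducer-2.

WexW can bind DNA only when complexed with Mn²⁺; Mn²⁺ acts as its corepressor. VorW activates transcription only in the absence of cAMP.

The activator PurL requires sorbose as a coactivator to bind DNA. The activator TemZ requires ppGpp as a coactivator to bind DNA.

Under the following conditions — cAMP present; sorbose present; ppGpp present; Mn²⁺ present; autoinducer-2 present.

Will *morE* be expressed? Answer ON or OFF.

OFF

cAMP is present, so VorW is inactive.
Autoinducer-2 is present, so JovE is inactive.
ppGpp is present, so TemZ is active.
Sorbose is present, so PurL is active.
Mn²⁺ is present, so WexW is active.
With repressor WexW bound, *morE* is not transcribed.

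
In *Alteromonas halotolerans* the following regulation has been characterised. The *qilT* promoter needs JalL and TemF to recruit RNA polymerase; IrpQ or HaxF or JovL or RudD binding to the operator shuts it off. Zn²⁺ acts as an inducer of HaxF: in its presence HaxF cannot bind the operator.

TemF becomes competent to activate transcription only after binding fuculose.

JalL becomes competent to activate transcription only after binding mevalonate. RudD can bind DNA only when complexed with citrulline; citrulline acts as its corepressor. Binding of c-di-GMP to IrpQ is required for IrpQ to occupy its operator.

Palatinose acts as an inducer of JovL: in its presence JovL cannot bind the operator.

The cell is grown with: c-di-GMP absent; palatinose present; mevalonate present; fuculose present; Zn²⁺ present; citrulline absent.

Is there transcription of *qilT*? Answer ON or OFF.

Mevalonate is present, so JalL is active.
c-di-GMP is absent, so IrpQ is inactive.
Zn²⁺ is present, so HaxF is inactive.
Palatinose is present, so JovL is inactive.
Citrulline is absent, so RudD is inactive.
Fuculose is present, so TemF is active.
No repressor is bound and JalL and TemF are active, so *qilT* is transcribed.

ON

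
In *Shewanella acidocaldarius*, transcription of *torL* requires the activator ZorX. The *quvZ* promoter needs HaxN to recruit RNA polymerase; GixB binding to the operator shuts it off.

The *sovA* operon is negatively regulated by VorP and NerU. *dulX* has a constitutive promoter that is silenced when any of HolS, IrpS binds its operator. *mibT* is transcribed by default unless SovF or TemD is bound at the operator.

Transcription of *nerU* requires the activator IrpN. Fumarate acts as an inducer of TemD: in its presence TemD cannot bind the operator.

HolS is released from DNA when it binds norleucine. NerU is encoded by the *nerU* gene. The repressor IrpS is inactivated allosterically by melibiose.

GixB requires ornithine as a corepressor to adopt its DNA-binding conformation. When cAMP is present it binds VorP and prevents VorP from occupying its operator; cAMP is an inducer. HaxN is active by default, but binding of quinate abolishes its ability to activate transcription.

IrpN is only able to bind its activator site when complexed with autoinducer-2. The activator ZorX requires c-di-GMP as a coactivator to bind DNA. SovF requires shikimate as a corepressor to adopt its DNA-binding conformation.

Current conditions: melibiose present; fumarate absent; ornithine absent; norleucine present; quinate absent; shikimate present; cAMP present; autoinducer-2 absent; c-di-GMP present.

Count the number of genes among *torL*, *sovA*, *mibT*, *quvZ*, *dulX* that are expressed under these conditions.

c-di-GMP is present, so ZorX is active.
No repressor is bound and ZorX is active, so *torL* is transcribed.
→ *torL* is ON.
cAMP is present, so VorP is inactive.
Autoinducer-2 is absent, so IrpN is inactive.
Required activator IrpN is absent, so *nerU* is not transcribed.
So NerU is not produced.
With no repressor bound, *sovA* is transcribed.
→ *sovA* is ON.
Shikimate is present, so SovF is active.
Fumarate is absent, so TemD is active.
With repressor SovF bound, *mibT* is not transcribed.
→ *mibT* is OFF.
Quinate is absent, so HaxN is active.
Ornithine is absent, so GixB is inactive.
No repressor is bound and HaxN is active, so *quvZ* is transcribed.
→ *quvZ* is ON.
Norleucine is present, so HolS is inactive.
Melibiose is present, so IrpS is inactive.
With no repressor bound, *dulX* is transcribed.
→ *dulX* is ON.
4 of the 5 genes are transcribed.

4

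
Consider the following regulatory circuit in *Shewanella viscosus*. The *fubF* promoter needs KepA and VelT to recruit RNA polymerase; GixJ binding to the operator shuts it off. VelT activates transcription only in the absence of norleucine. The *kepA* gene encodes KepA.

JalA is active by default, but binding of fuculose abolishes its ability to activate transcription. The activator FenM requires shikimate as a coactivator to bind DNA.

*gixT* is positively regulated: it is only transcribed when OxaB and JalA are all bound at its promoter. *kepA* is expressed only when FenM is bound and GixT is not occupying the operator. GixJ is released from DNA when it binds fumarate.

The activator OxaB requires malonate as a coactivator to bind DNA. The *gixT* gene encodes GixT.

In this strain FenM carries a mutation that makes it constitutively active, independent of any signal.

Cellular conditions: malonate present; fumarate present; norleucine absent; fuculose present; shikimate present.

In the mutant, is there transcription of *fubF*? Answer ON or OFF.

ON

FenM is constitutively active in this strain.
Malonate is present, so OxaB is active.
Fuculose is present, so JalA is inactive.
Required activator JalA is absent, so *gixT* is not transcribed.
So GixT is not produced.
No repressor is bound and FenM is active, so *kepA* is transcribed.
So KepA is produced and active.
Fumarate is present, so GixJ is inactive.
Norleucine is absent, so VelT is active.
No repressor is bound and KepA and VelT are active, so *fubF* is transcribed.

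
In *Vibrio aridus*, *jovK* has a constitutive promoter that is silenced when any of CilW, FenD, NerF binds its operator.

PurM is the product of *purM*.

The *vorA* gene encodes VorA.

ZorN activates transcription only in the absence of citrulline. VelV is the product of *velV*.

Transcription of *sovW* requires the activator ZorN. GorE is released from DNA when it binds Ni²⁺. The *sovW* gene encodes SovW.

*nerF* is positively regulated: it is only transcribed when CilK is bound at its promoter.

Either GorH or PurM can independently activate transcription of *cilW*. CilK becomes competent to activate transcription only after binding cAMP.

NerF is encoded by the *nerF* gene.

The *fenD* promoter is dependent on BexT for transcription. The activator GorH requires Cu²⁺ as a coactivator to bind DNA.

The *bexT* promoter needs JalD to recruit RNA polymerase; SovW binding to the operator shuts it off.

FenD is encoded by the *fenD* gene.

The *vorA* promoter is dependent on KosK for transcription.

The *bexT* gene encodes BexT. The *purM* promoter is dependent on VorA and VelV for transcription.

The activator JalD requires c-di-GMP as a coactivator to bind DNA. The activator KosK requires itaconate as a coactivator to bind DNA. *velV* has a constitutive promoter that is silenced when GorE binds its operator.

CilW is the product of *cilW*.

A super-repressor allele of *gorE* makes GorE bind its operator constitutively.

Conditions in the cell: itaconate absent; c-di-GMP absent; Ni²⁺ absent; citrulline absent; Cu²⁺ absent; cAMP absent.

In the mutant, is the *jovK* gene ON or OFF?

ON

Cu²⁺ is absent, so GorH is inactive.
Itaconate is absent, so KosK is inactive.
Required activator KosK is absent, so *vorA* is not transcribed.
So VorA is not produced.
GorE is constitutively active in this strain.
With repressor GorE bound, *velV* is not transcribed.
So VelV is not produced.
Required activator VorA is absent, so *purM* is not transcribed.
So PurM is not produced.
No activator is available at the *cilW* promoter, so *cilW* is not transcribed.
So CilW is not produced.
Citrulline is absent, so ZorN is active.
No repressor is bound and ZorN is active, so *sovW* is transcribed.
So SovW is produced and active.
c-di-GMP is absent, so JalD is inactive.
With repressor SovW bound, *bexT* is not transcribed.
So BexT is not produced.
Required activator BexT is absent, so *fenD* is not transcribed.
So FenD is not produced.
cAMP is absent, so CilK is inactive.
Required activator CilK is absent, so *nerF* is not transcribed.
So NerF is not produced.
With no repressor bound, *jovK* is transcribed.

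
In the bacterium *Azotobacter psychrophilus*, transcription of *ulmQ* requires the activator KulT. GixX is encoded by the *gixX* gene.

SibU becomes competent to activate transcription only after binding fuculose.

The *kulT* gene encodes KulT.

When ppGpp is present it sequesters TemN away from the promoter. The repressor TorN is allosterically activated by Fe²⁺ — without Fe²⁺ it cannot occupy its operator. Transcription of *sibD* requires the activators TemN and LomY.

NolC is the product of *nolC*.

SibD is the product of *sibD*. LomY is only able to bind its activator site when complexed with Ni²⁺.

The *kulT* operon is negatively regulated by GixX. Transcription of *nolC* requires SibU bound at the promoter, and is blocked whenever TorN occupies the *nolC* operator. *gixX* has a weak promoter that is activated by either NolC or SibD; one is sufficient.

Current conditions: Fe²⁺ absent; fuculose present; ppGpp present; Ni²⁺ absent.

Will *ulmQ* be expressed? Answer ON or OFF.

OFF

Fuculose is present, so SibU is active.
Fe²⁺ is absent, so TorN is inactive.
No repressor is bound and SibU is active, so *nolC* is transcribed.
So NolC is produced and active.
ppGpp is present, so TemN is inactive.
Ni²⁺ is absent, so LomY is inactive.
Required activator TemN is absent, so *sibD* is not transcribed.
So SibD is not produced.
Activator NolC is present, so *gixX* is transcribed.
So GixX is produced and active.
With repressor GixX bound, *kulT* is not transcribed.
So KulT is not produced.
Required activator KulT is absent, so *ulmQ* is not transcribed.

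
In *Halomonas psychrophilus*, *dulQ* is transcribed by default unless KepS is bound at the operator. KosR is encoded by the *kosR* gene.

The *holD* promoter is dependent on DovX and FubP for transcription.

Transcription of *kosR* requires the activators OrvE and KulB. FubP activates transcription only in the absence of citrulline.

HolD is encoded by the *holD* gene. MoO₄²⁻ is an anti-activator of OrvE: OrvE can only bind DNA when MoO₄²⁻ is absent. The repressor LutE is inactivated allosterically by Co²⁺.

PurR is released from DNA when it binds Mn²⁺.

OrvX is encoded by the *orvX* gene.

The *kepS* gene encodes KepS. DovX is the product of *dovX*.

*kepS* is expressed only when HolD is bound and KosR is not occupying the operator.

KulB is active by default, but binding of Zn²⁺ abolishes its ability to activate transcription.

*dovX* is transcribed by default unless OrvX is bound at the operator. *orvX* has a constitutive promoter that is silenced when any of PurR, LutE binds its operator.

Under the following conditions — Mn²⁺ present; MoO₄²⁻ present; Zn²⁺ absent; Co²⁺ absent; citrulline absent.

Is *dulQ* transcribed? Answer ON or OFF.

Mn²⁺ is present, so PurR is inactive.
Co²⁺ is absent, so LutE is active.
With repressor LutE bound, *orvX* is not transcribed.
So OrvX is not produced.
With no repressor bound, *dovX* is transcribed.
So DovX is produced and active.
Citrulline is absent, so FubP is active.
No repressor is bound and DovX and FubP are active, so *holD* is transcribed.
So HolD is produced and active.
MoO₄²⁻ is present, so OrvE is inactive.
Zn²⁺ is absent, so KulB is active.
Required activator OrvE is absent, so *kosR* is not transcribed.
So KosR is not produced.
No repressor is bound and HolD is active, so *kepS* is transcribed.
So KepS is produced and active.
With repressor KepS bound, *dulQ* is not transcribed.

OFF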